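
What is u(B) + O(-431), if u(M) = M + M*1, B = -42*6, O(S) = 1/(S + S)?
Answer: -434449/862 ≈ -504.00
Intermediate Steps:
O(S) = 1/(2*S)
B = -252
u(M) = 2*M (u(M) = M + M = 2*M)
u(B) + O(-431) = 2*(-252) + (½)/(-431) = -504 + (½)*(-1/431) = -504 - 1/862 = -434449/862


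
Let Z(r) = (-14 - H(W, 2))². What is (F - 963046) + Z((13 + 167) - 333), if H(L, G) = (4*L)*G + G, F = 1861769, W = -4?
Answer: 898979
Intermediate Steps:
H(L, G) = G + 4*G*L (H(L, G) = 4*G*L + G = G + 4*G*L)
Z(r) = 256 (Z(r) = (-14 - 2*(1 + 4*(-4)))² = (-14 - 2*(1 - 16))² = (-14 - 2*(-15))² = (-14 - 1*(-30))² = (-14 + 30)² = 16² = 256)
(F - 963046) + Z((13 + 167) - 333) = (1861769 - 963046) + 256 = 898723 + 256 = 898979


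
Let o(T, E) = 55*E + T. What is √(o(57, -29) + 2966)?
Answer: 2*√357 ≈ 37.789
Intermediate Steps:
o(T, E) = T + 55*E
√(o(57, -29) + 2966) = √((57 + 55*(-29)) + 2966) = √((57 - 1595) + 2966) = √(-1538 + 2966) = √1428 = 2*√357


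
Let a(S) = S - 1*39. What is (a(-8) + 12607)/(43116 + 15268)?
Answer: 785/3649 ≈ 0.21513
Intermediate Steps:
a(S) = -39 + S (a(S) = S - 39 = -39 + S)
(a(-8) + 12607)/(43116 + 15268) = ((-39 - 8) + 12607)/(43116 + 15268) = (-47 + 12607)/58384 = 12560*(1/58384) = 785/3649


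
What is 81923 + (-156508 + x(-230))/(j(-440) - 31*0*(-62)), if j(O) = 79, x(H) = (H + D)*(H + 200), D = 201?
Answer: 6316279/79 ≈ 79953.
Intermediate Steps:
x(H) = (200 + H)*(201 + H) (x(H) = (H + 201)*(H + 200) = (201 + H)*(200 + H) = (200 + H)*(201 + H))
81923 + (-156508 + x(-230))/(j(-440) - 31*0*(-62)) = 81923 + (-156508 + (40200 + (-230)**2 + 401*(-230)))/(79 - 31*0*(-62)) = 81923 + (-156508 + (40200 + 52900 - 92230))/(79 + 0*(-62)) = 81923 + (-156508 + 870)/(79 + 0) = 81923 - 155638/79 = 6316279/79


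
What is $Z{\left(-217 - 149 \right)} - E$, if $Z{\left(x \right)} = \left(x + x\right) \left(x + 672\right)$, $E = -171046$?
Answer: $-52946$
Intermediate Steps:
$Z{\left(x \right)} = 2 x \left(672 + x\right)$
$Z{\left(-217 - 149 \right)} - E = 2 \left(-217 - 149\right) \left(672 - 366\right) - -171046 = 2 \left(-217 - 149\right) \left(672 - 366\right) + 171046 = 2 \left(-366\right) \left(672 - 366\right) + 171046 = 2 \left(-366\right) 306 + 171046 = -223992 + 171046 = -52946$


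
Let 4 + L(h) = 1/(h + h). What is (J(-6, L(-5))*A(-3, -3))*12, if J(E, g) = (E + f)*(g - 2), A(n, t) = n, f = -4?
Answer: -2196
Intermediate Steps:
L(h) = -4 + 1/(2*h) (L(h) = -4 + 1/(h + h) = -4 + 1/(2*h))
J(E, g) = (-4 + E)*(-2 + g) (J(E, g) = (E - 4)*(g - 2) = (-4 + E)*(-2 + g))
(J(-6, L(-5))*A(-3, -3))*12 = ((8 - 4*(-4 + (½)/(-5)) - 2*(-6) - 6*(-4 + (½)/(-5)))*(-3))*12 = ((8 - 4*(-4 + (½)*(-⅕)) + 12 - 6*(-4 + (½)*(-⅕)))*(-3))*12 = ((8 - 4*(-4 - ⅒) + 12 - 6*(-4 - ⅒))*(-3))*12 = ((8 - 4*(-41/10) + 12 - 6*(-41/10))*(-3))*12 = ((8 + 82/5 + 12 + 123/5)*(-3))*12 = (61*(-3))*12 = -183*12 = -2196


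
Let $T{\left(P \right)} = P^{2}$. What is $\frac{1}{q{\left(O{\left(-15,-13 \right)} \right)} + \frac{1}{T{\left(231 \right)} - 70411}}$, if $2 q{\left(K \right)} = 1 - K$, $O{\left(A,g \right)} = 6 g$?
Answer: $\frac{8525}{336737} \approx 0.025316$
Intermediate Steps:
$q{\left(K \right)} = \frac{1}{2} - \frac{K}{2}$ ($q{\left(K \right)} = \frac{1 - K}{2} = \frac{1}{2} - \frac{K}{2}$)
$\frac{1}{q{\left(O{\left(-15,-13 \right)} \right)} + \frac{1}{T{\left(231 \right)} - 70411}} = \frac{1}{\left(\frac{1}{2} - \frac{6 \left(-13\right)}{2}\right) + \frac{1}{231^{2} - 70411}} = \frac{1}{\left(\frac{1}{2} - -39\right) + \frac{1}{53361 - 70411}} = \frac{1}{\left(\frac{1}{2} + 39\right) + \frac{1}{-17050}} = \frac{1}{\frac{79}{2} - \frac{1}{17050}} = \frac{1}{\frac{336737}{8525}} = \frac{8525}{336737}$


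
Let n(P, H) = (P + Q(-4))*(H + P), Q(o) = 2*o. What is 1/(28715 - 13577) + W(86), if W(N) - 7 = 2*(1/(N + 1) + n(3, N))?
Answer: -13366505/15138 ≈ -882.98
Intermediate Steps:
n(P, H) = (-8 + P)*(H + P) (n(P, H) = (P + 2*(-4))*(H + P) = (P - 8)*(H + P) = (-8 + P)*(H + P))
W(N) = -23 - 10*N + 2/(1 + N) (W(N) = 7 + 2*(1/(N + 1) + (3² - 8*N - 8*3 + N*3)) = 7 + 2*(1/(1 + N) + (9 - 8*N - 24 + 3*N)) = 7 + 2*(1/(1 + N) + (-15 - 5*N)) = 7 + 2*(-15 + 1/(1 + N) - 5*N) = 7 + (-30 - 10*N + 2/(1 + N)) = -23 - 10*N + 2/(1 + N))
1/(28715 - 13577) + W(86) = 1/(28715 - 13577) + (-21 - 33*86 - 10*86²)/(1 + 86) = 1/15138 + (-21 - 2838 - 10*7396)/87 = 1/15138 + (-21 - 2838 - 73960)/87 = 1/15138 + (1/87)*(-76819) = 1/15138 - 76819/87 = -13366505/15138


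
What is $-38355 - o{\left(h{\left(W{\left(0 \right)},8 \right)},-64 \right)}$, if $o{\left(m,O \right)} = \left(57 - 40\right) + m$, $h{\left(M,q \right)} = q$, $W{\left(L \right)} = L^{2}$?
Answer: $-38380$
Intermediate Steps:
$o{\left(m,O \right)} = 17 + m$
$-38355 - o{\left(h{\left(W{\left(0 \right)},8 \right)},-64 \right)} = -38355 - \left(17 + 8\right) = -38355 - 25 = -38380$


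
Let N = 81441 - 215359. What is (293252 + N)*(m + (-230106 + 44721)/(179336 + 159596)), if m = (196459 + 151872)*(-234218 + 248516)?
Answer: 134480234258733538077/169466 ≈ 7.9355e+14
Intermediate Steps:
N = -133918
m = 4980436638 (m = 348331*14298 = 4980436638)
(293252 + N)*(m + (-230106 + 44721)/(179336 + 159596)) = (293252 - 133918)*(4980436638 + (-230106 + 44721)/(179336 + 159596)) = 159334*(4980436638 - 185385/338932) = 159334*(1688029350405231/338932) = 134480234258733538077/169466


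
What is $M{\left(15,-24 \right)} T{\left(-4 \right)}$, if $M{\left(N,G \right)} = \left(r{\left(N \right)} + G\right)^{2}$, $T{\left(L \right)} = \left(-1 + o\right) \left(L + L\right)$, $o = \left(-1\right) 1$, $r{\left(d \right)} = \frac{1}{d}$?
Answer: $\frac{2062096}{225} \approx 9164.9$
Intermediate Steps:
$o = -1$
$T{\left(L \right)} = - 4 L$ ($T{\left(L \right)} = \left(-1 - 1\right) \left(L + L\right) = - 2 \cdot 2 L = - 4 L$)
$M{\left(N,G \right)} = \left(G + \frac{1}{N}\right)^{2}$ ($M{\left(N,G \right)} = \left(\frac{1}{N} + G\right)^{2} = \left(G + \frac{1}{N}\right)^{2}$)
$M{\left(15,-24 \right)} T{\left(-4 \right)} = \frac{\left(1 - 360\right)^{2}}{225} \left(\left(-4\right) \left(-4\right)\right) = \frac{\left(1 - 360\right)^{2}}{225} \cdot 16 = \frac{\left(-359\right)^{2}}{225} \cdot 16 = \frac{1}{225} \cdot 128881 \cdot 16 = \frac{128881}{225} \cdot 16 = \frac{2062096}{225}$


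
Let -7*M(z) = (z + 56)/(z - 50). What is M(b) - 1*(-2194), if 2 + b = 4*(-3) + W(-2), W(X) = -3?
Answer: 1029025/469 ≈ 2194.1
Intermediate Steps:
b = -17 (b = -2 + (4*(-3) - 3) = -2 + (-12 - 3) = -2 - 15 = -17)
M(z) = -(56 + z)/(7*(-50 + z)) (M(z) = -(z + 56)/(7*(z - 50)) = -(56 + z)/(7*(-50 + z)))
M(b) - 1*(-2194) = (-56 - 1*(-17))/(7*(-50 - 17)) - 1*(-2194) = (⅐)*(-56 + 17)/(-67) + 2194 = (⅐)*(-1/67)*(-39) + 2194 = 39/469 + 2194 = 1029025/469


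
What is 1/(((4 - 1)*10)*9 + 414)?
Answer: 1/684 ≈ 0.0014620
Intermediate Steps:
1/(((4 - 1)*10)*9 + 414) = 1/((3*10)*9 + 414) = 1/(30*9 + 414) = 1/(270 + 414) = 1/684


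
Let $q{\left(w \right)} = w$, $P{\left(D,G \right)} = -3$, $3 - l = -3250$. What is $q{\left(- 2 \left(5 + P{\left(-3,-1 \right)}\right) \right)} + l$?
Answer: $3249$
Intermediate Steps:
$l = 3253$ ($l = 3 - -3250 = 3 + 3250 = 3253$)
$q{\left(- 2 \left(5 + P{\left(-3,-1 \right)}\right) \right)} + l = - 2 \left(5 - 3\right) + 3253 = \left(-2\right) 2 + 3253 = -4 + 3253 = 3249$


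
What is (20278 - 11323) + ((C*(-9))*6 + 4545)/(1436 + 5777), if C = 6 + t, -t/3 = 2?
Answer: 64596960/7213 ≈ 8955.6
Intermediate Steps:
t = -6 (t = -3*2 = -6)
C = 0 (C = 6 - 6 = 0)
(20278 - 11323) + ((C*(-9))*6 + 4545)/(1436 + 5777) = (20278 - 11323) + ((0*(-9))*6 + 4545)/(1436 + 5777) = 8955 + (0*6 + 4545)/7213 = 8955 + (0 + 4545)*(1/7213) = 8955 + 4545*(1/7213) = 8955 + 4545/7213 = 64596960/7213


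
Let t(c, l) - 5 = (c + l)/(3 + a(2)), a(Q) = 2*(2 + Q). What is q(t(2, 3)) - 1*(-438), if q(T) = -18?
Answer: 420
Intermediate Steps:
a(Q) = 4 + 2*Q
t(c, l) = 5 + c/11 + l/11 (t(c, l) = 5 + (c + l)/(3 + (4 + 2*2)) = 5 + (c + l)/(3 + (4 + 4)) = 5 + (c + l)/(3 + 8) = 5 + (c + l)/11 = 5 + (c + l)*(1/11) = 5 + (c/11 + l/11) = 5 + c/11 + l/11)
q(t(2, 3)) - 1*(-438) = -18 - 1*(-438) = -18 + 438 = 420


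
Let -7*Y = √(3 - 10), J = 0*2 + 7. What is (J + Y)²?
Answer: (49 - I*√7)²/49 ≈ 48.857 - 5.2915*I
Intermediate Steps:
J = 7 (J = 0 + 7 = 7)
Y = -I*√7/7 (Y = -√(3 - 10)/7 = -I*√7/7 ≈ -0.37796*I)
(J + Y)² = (7 - I*√7/7)²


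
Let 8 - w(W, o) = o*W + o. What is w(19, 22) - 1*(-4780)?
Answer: 4348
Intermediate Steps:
w(W, o) = 8 - o - W*o (w(W, o) = 8 - (o*W + o) = 8 - (W*o + o) = 8 - (o + W*o) = 8 + (-o - W*o) = 8 - o - W*o)
w(19, 22) - 1*(-4780) = (8 - 1*22 - 1*19*22) - 1*(-4780) = (8 - 22 - 418) + 4780 = -432 + 4780 = 4348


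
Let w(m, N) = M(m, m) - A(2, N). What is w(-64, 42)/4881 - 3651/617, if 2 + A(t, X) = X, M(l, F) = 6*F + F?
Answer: -18121627/3011577 ≈ -6.0173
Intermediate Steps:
M(l, F) = 7*F
A(t, X) = -2 + X
w(m, N) = 2 - N + 7*m (w(m, N) = 7*m - (-2 + N) = 7*m + (2 - N) = 2 - N + 7*m)
w(-64, 42)/4881 - 3651/617 = (2 - 1*42 + 7*(-64))/4881 - 3651/617 = (2 - 42 - 448)*(1/4881) - 3651*1/617 = -488*1/4881 - 3651/617 = -488/4881 - 3651/617 = -18121627/3011577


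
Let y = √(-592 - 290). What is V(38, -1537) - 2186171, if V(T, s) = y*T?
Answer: -2186171 + 798*I*√2 ≈ -2.1862e+6 + 1128.5*I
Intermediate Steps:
y = 21*I*√2 (y = √(-882) = 21*I*√2 ≈ 29.698*I)
V(T, s) = 21*I*T*√2 (V(T, s) = (21*I*√2)*T = 21*I*T*√2)
V(38, -1537) - 2186171 = 21*I*38*√2 - 2186171 = 798*I*√2 - 2186171 = -2186171 + 798*I*√2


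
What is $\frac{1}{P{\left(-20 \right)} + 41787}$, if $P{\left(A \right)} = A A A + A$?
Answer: $\frac{1}{33767} \approx 2.9615 \cdot 10^{-5}$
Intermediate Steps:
$P{\left(A \right)} = A + A^{3}$ ($P{\left(A \right)} = A^{2} A + A = A^{3} + A = A + A^{3}$)
$\frac{1}{P{\left(-20 \right)} + 41787} = \frac{1}{\left(-20 + \left(-20\right)^{3}\right) + 41787} = \frac{1}{\left(-20 - 8000\right) + 41787} = \frac{1}{-8020 + 41787} = \frac{1}{33767}$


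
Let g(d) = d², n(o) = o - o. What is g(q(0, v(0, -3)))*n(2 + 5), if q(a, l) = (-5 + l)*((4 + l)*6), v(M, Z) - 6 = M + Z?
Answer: 0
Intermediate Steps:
v(M, Z) = 6 + M + Z (v(M, Z) = 6 + (M + Z) = 6 + M + Z)
q(a, l) = (-5 + l)*(24 + 6*l)
n(o) = 0
g(q(0, v(0, -3)))*n(2 + 5) = (-120 - 6*(6 + 0 - 3) + 6*(6 + 0 - 3)²)²*0 = (-120 - 6*3 + 6*3²)²*0 = (-120 - 18 + 6*9)²*0 = (-120 - 18 + 54)²*0 = (-84)²*0 = 7056*0 = 0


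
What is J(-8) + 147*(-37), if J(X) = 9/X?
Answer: -43521/8 ≈ -5440.1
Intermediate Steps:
J(-8) + 147*(-37) = 9/(-8) + 147*(-37) = 9*(-1/8) - 5439 = -9/8 - 5439 = -43521/8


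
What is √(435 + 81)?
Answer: 2*√129 ≈ 22.716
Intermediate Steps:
√(435 + 81) = √516 = 2*√129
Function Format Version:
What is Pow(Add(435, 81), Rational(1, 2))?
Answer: Mul(2, Pow(129, Rational(1, 2))) ≈ 22.716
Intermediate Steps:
Pow(Add(435, 81), Rational(1, 2)) = Pow(516, Rational(1, 2)) = Mul(2, Pow(129, Rational(1, 2)))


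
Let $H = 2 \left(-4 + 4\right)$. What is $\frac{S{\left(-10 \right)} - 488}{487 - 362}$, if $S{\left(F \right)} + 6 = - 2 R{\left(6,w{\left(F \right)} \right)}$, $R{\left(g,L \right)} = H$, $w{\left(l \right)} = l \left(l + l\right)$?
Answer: $- \frac{494}{125} \approx -3.952$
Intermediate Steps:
$w{\left(l \right)} = 2 l^{2}$ ($w{\left(l \right)} = l 2 l = 2 l^{2}$)
$H = 0$ ($H = 2 \cdot 0 = 0$)
$R{\left(g,L \right)} = 0$
$S{\left(F \right)} = -6$ ($S{\left(F \right)} = -6 - 0 = -6 + 0 = -6$)
$\frac{S{\left(-10 \right)} - 488}{487 - 362} = \frac{-6 - 488}{487 - 362} = - \frac{494}{125}$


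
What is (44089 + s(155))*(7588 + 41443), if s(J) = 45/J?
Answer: 67014001808/31 ≈ 2.1617e+9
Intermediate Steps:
(44089 + s(155))*(7588 + 41443) = (44089 + 45/155)*(7588 + 41443) = (44089 + 45*(1/155))*49031 = (44089 + 9/31)*49031 = (1366768/31)*49031 = 67014001808/31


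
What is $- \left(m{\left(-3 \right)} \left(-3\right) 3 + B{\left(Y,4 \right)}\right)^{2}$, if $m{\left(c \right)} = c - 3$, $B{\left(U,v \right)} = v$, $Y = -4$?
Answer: $-3364$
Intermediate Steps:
$m{\left(c \right)} = -3 + c$ ($m{\left(c \right)} = c - 3 = -3 + c$)
$- \left(m{\left(-3 \right)} \left(-3\right) 3 + B{\left(Y,4 \right)}\right)^{2} = - \left(\left(-3 - 3\right) \left(-3\right) 3 + 4\right)^{2} = - \left(\left(-6\right) \left(-3\right) 3 + 4\right)^{2} = - \left(18 \cdot 3 + 4\right)^{2} = - \left(54 + 4\right)^{2} = - 58^{2} = \left(-1\right) 3364 = -3364$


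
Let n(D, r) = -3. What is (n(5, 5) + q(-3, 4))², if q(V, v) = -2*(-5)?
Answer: 49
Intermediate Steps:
q(V, v) = 10
(n(5, 5) + q(-3, 4))² = (-3 + 10)² = 7² = 49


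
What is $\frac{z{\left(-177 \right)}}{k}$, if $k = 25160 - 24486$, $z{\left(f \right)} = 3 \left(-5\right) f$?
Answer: $\frac{2655}{674} \approx 3.9392$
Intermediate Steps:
$z{\left(f \right)} = - 15 f$
$k = 674$
$\frac{z{\left(-177 \right)}}{k} = \frac{\left(-15\right) \left(-177\right)}{674} = 2655 \cdot \frac{1}{674} = \frac{2655}{674}$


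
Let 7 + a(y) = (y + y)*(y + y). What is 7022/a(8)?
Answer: 7022/249 ≈ 28.201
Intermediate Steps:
a(y) = -7 + 4*y² (a(y) = -7 + (y + y)*(y + y) = -7 + (2*y)*(2*y) = -7 + 4*y²)
7022/a(8) = 7022/(-7 + 4*8²) = 7022/(-7 + 4*64) = 7022/(-7 + 256) = 7022/249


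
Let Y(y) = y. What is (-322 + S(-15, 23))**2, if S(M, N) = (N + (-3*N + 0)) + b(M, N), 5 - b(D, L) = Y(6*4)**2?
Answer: 881721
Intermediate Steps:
b(D, L) = -571 (b(D, L) = 5 - (6*4)**2 = 5 - 1*24**2 = 5 - 1*576 = 5 - 576 = -571)
S(M, N) = -571 - 2*N (S(M, N) = (N + (-3*N + 0)) - 571 = (N - 3*N) - 571 = -2*N - 571 = -571 - 2*N)
(-322 + S(-15, 23))**2 = (-322 + (-571 - 2*23))**2 = (-322 + (-571 - 46))**2 = (-322 - 617)**2 = (-939)**2 = 881721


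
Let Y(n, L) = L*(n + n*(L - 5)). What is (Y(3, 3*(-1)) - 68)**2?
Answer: 25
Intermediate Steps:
Y(n, L) = L*(n + n*(-5 + L))
(Y(3, 3*(-1)) - 68)**2 = ((3*(-1))*3*(-4 + 3*(-1)) - 68)**2 = (-3*3*(-4 - 3) - 68)**2 = (-3*3*(-7) - 68)**2 = (63 - 68)**2 = (-5)**2 = 25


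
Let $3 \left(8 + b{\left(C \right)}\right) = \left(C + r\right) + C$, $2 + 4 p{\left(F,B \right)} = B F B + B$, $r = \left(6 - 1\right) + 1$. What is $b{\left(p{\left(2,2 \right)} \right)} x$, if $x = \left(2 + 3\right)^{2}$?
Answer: $- \frac{350}{3} \approx -116.67$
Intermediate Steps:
$r = 6$ ($r = 5 + 1 = 6$)
$p{\left(F,B \right)} = - \frac{1}{2} + \frac{B}{4} + \frac{F B^{2}}{4}$ ($p{\left(F,B \right)} = - \frac{1}{2} + \frac{B F B + B}{4} = - \frac{1}{2} + \frac{F B^{2} + B}{4} = - \frac{1}{2} + \frac{B + F B^{2}}{4} = - \frac{1}{2} + \left(\frac{B}{4} + \frac{F B^{2}}{4}\right) = - \frac{1}{2} + \frac{B}{4} + \frac{F B^{2}}{4}$)
$x = 25$ ($x = 5^{2} = 25$)
$b{\left(C \right)} = -6 + \frac{2 C}{3}$ ($b{\left(C \right)} = -8 + \frac{\left(C + 6\right) + C}{3} = -8 + \frac{\left(6 + C\right) + C}{3} = -8 + \frac{6 + 2 C}{3} = -8 + \left(2 + \frac{2 C}{3}\right) = -6 + \frac{2 C}{3}$)
$b{\left(p{\left(2,2 \right)} \right)} x = \left(-6 + \frac{2 \left(- \frac{1}{2} + \frac{1}{4} \cdot 2 + \frac{1}{4} \cdot 2 \cdot 2^{2}\right)}{3}\right) 25 = \left(-6 + \frac{2 \left(- \frac{1}{2} + \frac{1}{2} + \frac{1}{4} \cdot 2 \cdot 4\right)}{3}\right) 25 = \left(-6 + \frac{2 \left(- \frac{1}{2} + \frac{1}{2} + 2\right)}{3}\right) 25 = \left(-6 + \frac{2}{3} \cdot 2\right) 25 = \left(-6 + \frac{4}{3}\right) 25 = \left(- \frac{14}{3}\right) 25 = - \frac{350}{3}$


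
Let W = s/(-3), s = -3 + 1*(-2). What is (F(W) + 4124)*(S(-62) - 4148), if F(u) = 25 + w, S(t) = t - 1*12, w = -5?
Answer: -17495968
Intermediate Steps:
S(t) = -12 + t (S(t) = t - 12 = -12 + t)
s = -5 (s = -3 - 2 = -5)
W = 5/3 (W = -5/(-3) = -5*(-⅓) = 5/3 ≈ 1.6667)
F(u) = 20 (F(u) = 25 - 5 = 20)
(F(W) + 4124)*(S(-62) - 4148) = (20 + 4124)*((-12 - 62) - 4148) = 4144*(-74 - 4148) = 4144*(-4222) = -17495968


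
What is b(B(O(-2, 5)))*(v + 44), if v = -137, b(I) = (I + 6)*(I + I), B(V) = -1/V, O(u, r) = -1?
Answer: -1302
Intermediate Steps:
b(I) = 2*I*(6 + I) (b(I) = (6 + I)*(2*I) = 2*I*(6 + I))
b(B(O(-2, 5)))*(v + 44) = (2*(-1/(-1))*(6 - 1/(-1)))*(-137 + 44) = (2*(-1*(-1))*(6 - 1*(-1)))*(-93) = (2*1*(6 + 1))*(-93) = (2*1*7)*(-93) = 14*(-93) = -1302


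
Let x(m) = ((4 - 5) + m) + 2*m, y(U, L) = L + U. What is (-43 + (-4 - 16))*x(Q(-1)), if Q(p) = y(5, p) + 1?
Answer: -882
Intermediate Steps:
Q(p) = 6 + p (Q(p) = (p + 5) + 1 = (5 + p) + 1 = 6 + p)
x(m) = -1 + 3*m (x(m) = (-1 + m) + 2*m = -1 + 3*m)
(-43 + (-4 - 16))*x(Q(-1)) = (-43 + (-4 - 16))*(-1 + 3*(6 - 1)) = (-43 - 20)*(-1 + 3*5) = -63*(-1 + 15) = -63*14 = -882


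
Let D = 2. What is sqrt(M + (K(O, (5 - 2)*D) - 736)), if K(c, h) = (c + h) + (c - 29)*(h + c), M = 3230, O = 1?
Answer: sqrt(2305) ≈ 48.010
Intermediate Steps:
K(c, h) = c + h + (-29 + c)*(c + h) (K(c, h) = (c + h) + (-29 + c)*(c + h) = c + h + (-29 + c)*(c + h))
sqrt(M + (K(O, (5 - 2)*D) - 736)) = sqrt(3230 + ((1**2 - 28*1 - 28*(5 - 2)*2 + 1*((5 - 2)*2)) - 736)) = sqrt(3230 + ((1 - 28 - 84*2 + 1*(3*2)) - 736)) = sqrt(3230 + ((1 - 28 - 28*6 + 1*6) - 736)) = sqrt(3230 + ((1 - 28 - 168 + 6) - 736)) = sqrt(3230 + (-189 - 736)) = sqrt(3230 - 925) = sqrt(2305)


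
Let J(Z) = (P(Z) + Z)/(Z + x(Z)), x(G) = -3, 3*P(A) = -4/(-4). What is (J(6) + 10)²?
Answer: 11881/81 ≈ 146.68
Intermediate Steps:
P(A) = ⅓ (P(A) = (-4/(-4))/3 = (-4*(-¼))/3 = (⅓)*1 = ⅓)
J(Z) = (⅓ + Z)/(-3 + Z) (J(Z) = (⅓ + Z)/(Z - 3) = (⅓ + Z)/(-3 + Z))
(J(6) + 10)² = ((⅓ + 6)/(-3 + 6) + 10)² = ((19/3)/3 + 10)² = ((⅓)*(19/3) + 10)² = (19/9 + 10)² = (109/9)² = 11881/81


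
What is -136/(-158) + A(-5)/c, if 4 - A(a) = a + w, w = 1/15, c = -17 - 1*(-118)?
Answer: 113606/119685 ≈ 0.94921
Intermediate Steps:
c = 101 (c = -17 + 118 = 101)
w = 1/15 ≈ 0.066667
A(a) = 59/15 - a (A(a) = 4 - (a + 1/15) = 4 - (1/15 + a) = 4 + (-1/15 - a) = 59/15 - a)
-136/(-158) + A(-5)/c = -136/(-158) + (59/15 - 1*(-5))/101 = -136*(-1/158) + (59/15 + 5)*(1/101) = 68/79 + (134/15)*(1/101) = 68/79 + 134/1515 = 113606/119685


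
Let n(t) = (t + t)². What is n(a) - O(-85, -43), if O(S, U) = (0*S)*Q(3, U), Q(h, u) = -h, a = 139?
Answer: 77284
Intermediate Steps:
O(S, U) = 0 (O(S, U) = (0*S)*(-1*3) = 0*(-3) = 0)
n(t) = 4*t² (n(t) = (2*t)² = 4*t²)
n(a) - O(-85, -43) = 4*139² - 1*0 = 4*19321 + 0 = 77284 + 0 = 77284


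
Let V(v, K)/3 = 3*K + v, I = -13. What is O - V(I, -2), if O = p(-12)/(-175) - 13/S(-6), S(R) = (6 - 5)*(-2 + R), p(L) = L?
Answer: 82171/1400 ≈ 58.694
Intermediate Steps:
S(R) = -2 + R (S(R) = 1*(-2 + R) = -2 + R)
V(v, K) = 3*v + 9*K (V(v, K) = 3*(3*K + v) = 3*(v + 3*K) = 3*v + 9*K)
O = 2371/1400 (O = -12/(-175) - 13/(-2 - 6) = -12*(-1/175) - 13/(-8) = 12/175 - 13*(-⅛) = 12/175 + 13/8 = 2371/1400 ≈ 1.6936)
O - V(I, -2) = 2371/1400 - (3*(-13) + 9*(-2)) = 2371/1400 - (-39 - 18) = 2371/1400 - 1*(-57) = 2371/1400 + 57 = 82171/1400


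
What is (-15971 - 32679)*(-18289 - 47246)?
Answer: 3188277750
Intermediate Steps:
(-15971 - 32679)*(-18289 - 47246) = -48650*(-65535) = 3188277750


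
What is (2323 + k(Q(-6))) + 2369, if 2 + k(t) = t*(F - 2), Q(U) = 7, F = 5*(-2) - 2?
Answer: 4592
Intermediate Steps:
F = -12 (F = -10 - 2 = -12)
k(t) = -2 - 14*t (k(t) = -2 + t*(-12 - 2) = -2 + t*(-14) = -2 - 14*t)
(2323 + k(Q(-6))) + 2369 = (2323 + (-2 - 14*7)) + 2369 = (2323 + (-2 - 98)) + 2369 = (2323 - 100) + 2369 = 2223 + 2369 = 4592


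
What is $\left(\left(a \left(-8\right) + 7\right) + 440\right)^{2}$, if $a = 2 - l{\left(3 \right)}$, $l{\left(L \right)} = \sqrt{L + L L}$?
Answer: $186529 + 13792 \sqrt{3} \approx 2.1042 \cdot 10^{5}$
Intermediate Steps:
$l{\left(L \right)} = \sqrt{L + L^{2}}$
$a = 2 - 2 \sqrt{3}$ ($a = 2 - \sqrt{3 \left(1 + 3\right)} = 2 - \sqrt{3 \cdot 4} = 2 - \sqrt{12} = 2 - 2 \sqrt{3} \approx -1.4641$)
$\left(\left(a \left(-8\right) + 7\right) + 440\right)^{2} = \left(\left(\left(2 - 2 \sqrt{3}\right) \left(-8\right) + 7\right) + 440\right)^{2} = \left(\left(\left(-16 + 16 \sqrt{3}\right) + 7\right) + 440\right)^{2} = \left(\left(-9 + 16 \sqrt{3}\right) + 440\right)^{2} = \left(431 + 16 \sqrt{3}\right)^{2}$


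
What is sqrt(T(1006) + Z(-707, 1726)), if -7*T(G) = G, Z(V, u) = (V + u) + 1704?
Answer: sqrt(126385)/7 ≈ 50.787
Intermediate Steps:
Z(V, u) = 1704 + V + u
T(G) = -G/7
sqrt(T(1006) + Z(-707, 1726)) = sqrt(-1/7*1006 + (1704 - 707 + 1726)) = sqrt(-1006/7 + 2723) = sqrt(18055/7) = sqrt(126385)/7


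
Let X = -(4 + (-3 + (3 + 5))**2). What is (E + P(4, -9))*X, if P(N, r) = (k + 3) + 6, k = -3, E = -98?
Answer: 2668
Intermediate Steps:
X = -29 (X = -(4 + (-3 + 8)**2) = -(4 + 5**2) = -(4 + 25) = -1*29 = -29)
P(N, r) = 6 (P(N, r) = (-3 + 3) + 6 = 0 + 6 = 6)
(E + P(4, -9))*X = (-98 + 6)*(-29) = -92*(-29) = 2668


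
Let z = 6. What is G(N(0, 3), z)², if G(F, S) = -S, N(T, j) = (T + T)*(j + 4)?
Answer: 36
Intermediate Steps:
N(T, j) = 2*T*(4 + j) (N(T, j) = (2*T)*(4 + j) = 2*T*(4 + j))
G(N(0, 3), z)² = (-1*6)² = (-6)² = 36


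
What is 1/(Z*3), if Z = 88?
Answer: 1/264 ≈ 0.0037879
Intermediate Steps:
1/(Z*3) = 1/(88*3) = 1/264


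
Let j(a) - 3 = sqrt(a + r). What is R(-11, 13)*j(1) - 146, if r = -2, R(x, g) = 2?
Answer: -140 + 2*I ≈ -140.0 + 2.0*I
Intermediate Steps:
j(a) = 3 + sqrt(-2 + a) (j(a) = 3 + sqrt(a - 2) = 3 + sqrt(-2 + a))
R(-11, 13)*j(1) - 146 = 2*(3 + sqrt(-2 + 1)) - 146 = 2*(3 + sqrt(-1)) - 146 = 2*(3 + I) - 146 = (6 + 2*I) - 146 = -140 + 2*I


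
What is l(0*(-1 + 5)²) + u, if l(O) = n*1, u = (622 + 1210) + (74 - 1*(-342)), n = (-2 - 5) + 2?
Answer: 2243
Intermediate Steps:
n = -5 (n = -7 + 2 = -5)
u = 2248 (u = 1832 + (74 + 342) = 1832 + 416 = 2248)
l(O) = -5 (l(O) = -5*1 = -5)
l(0*(-1 + 5)²) + u = -5 + 2248 = 2243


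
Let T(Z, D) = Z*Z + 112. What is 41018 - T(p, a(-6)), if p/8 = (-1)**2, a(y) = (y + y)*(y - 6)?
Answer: 40842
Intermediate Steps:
a(y) = 2*y*(-6 + y) (a(y) = (2*y)*(-6 + y) = 2*y*(-6 + y))
p = 8 (p = 8*(-1)**2 = 8*1 = 8)
T(Z, D) = 112 + Z**2 (T(Z, D) = Z**2 + 112 = 112 + Z**2)
41018 - T(p, a(-6)) = 41018 - (112 + 8**2) = 41018 - (112 + 64) = 41018 - 1*176 = 41018 - 176 = 40842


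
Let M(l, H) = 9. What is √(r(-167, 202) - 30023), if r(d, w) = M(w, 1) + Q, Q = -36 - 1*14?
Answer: 4*I*√1879 ≈ 173.39*I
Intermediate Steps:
Q = -50 (Q = -36 - 14 = -50)
r(d, w) = -41 (r(d, w) = 9 - 50 = -41)
√(r(-167, 202) - 30023) = √(-41 - 30023) = √(-30064) = 4*I*√1879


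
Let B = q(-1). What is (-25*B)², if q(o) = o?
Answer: 625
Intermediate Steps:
B = -1
(-25*B)² = (-25*(-1))² = 25² = 625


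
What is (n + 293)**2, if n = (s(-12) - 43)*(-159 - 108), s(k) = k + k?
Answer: 330585124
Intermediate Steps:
s(k) = 2*k
n = 17889 (n = (2*(-12) - 43)*(-159 - 108) = (-24 - 43)*(-267) = -67*(-267) = 17889)
(n + 293)**2 = (17889 + 293)**2 = 18182**2 = 330585124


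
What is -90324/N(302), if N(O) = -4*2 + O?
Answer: -15054/49 ≈ -307.22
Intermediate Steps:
N(O) = -8 + O
-90324/N(302) = -90324/(-8 + 302) = -90324/294 = -90324*1/294 = -15054/49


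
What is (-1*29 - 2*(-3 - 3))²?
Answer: 289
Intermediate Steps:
(-1*29 - 2*(-3 - 3))² = (-29 - 2*(-6))² = (-29 + 12)² = (-17)² = 289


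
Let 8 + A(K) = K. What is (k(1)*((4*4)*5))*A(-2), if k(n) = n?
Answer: -800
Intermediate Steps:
A(K) = -8 + K
(k(1)*((4*4)*5))*A(-2) = (1*((4*4)*5))*(-8 - 2) = (1*(16*5))*(-10) = (1*80)*(-10) = 80*(-10) = -800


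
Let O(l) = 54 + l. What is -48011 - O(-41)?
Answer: -48024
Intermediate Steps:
-48011 - O(-41) = -48011 - (54 - 41) = -48011 - 1*13 = -48011 - 13 = -48024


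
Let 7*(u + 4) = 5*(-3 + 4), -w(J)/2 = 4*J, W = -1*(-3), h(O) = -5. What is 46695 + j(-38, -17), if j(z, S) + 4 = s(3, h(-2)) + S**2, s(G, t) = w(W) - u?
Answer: 328715/7 ≈ 46959.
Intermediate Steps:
W = 3
w(J) = -8*J
u = -23/7 (u = -4 + (5*(-3 + 4))/7 = -4 + (5*1)/7 = -4 + (1/7)*5 = -4 + 5/7 = -23/7 ≈ -3.2857)
s(G, t) = -145/7 (s(G, t) = -8*3 - 1*(-23/7) = -24 + 23/7 = -145/7)
j(z, S) = -173/7 + S**2 (j(z, S) = -4 + (-145/7 + S**2) = -173/7 + S**2)
46695 + j(-38, -17) = 46695 + (-173/7 + (-17)**2) = 46695 + (-173/7 + 289) = 46695 + 1850/7 = 328715/7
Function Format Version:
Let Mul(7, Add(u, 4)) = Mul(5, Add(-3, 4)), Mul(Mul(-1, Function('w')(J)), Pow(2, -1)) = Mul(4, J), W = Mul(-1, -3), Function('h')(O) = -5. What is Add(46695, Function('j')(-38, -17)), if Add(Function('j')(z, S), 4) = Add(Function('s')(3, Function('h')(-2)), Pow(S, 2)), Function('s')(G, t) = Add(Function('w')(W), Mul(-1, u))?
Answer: Rational(328715, 7) ≈ 46959.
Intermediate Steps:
W = 3
Function('w')(J) = Mul(-8, J) (Function('w')(J) = Mul(-2, Mul(4, J)) = Mul(-8, J))
u = Rational(-23, 7) (u = Add(-4, Mul(Rational(1, 7), Mul(5, Add(-3, 4)))) = Add(-4, Mul(Rational(1, 7), Mul(5, 1))) = Add(-4, Mul(Rational(1, 7), 5)) = Add(-4, Rational(5, 7)) = Rational(-23, 7) ≈ -3.2857)
Function('s')(G, t) = Rational(-145, 7) (Function('s')(G, t) = Add(Mul(-8, 3), Mul(-1, Rational(-23, 7))) = Add(-24, Rational(23, 7)) = Rational(-145, 7))
Function('j')(z, S) = Add(Rational(-173, 7), Pow(S, 2)) (Function('j')(z, S) = Add(-4, Add(Rational(-145, 7), Pow(S, 2))) = Add(Rational(-173, 7), Pow(S, 2)))
Add(46695, Function('j')(-38, -17)) = Add(46695, Add(Rational(-173, 7), Pow(-17, 2))) = Add(46695, Add(Rational(-173, 7), 289)) = Add(46695, Rational(1850, 7)) = Rational(328715, 7)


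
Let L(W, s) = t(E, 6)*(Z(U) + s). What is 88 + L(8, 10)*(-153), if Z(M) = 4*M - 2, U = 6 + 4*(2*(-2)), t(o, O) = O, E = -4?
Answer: 29464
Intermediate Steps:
U = -10 (U = 6 + 4*(-4) = 6 - 16 = -10)
Z(M) = -2 + 4*M
L(W, s) = -252 + 6*s (L(W, s) = 6*((-2 + 4*(-10)) + s) = 6*((-2 - 40) + s) = 6*(-42 + s) = -252 + 6*s)
88 + L(8, 10)*(-153) = 88 + (-252 + 6*10)*(-153) = 88 + (-252 + 60)*(-153) = 88 - 192*(-153) = 88 + 29376 = 29464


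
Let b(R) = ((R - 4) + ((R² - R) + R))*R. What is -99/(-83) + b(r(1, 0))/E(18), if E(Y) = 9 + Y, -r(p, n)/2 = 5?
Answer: -68707/2241 ≈ -30.659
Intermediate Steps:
r(p, n) = -10 (r(p, n) = -2*5 = -10)
b(R) = R*(-4 + R + R²) (b(R) = ((-4 + R) + R²)*R = (-4 + R + R²)*R = R*(-4 + R + R²))
-99/(-83) + b(r(1, 0))/E(18) = -99/(-83) + (-10*(-4 - 10 + (-10)²))/(9 + 18) = -99*(-1/83) - 10*(-4 - 10 + 100)/27 = 99/83 - 10*86*(1/27) = 99/83 - 860*1/27 = 99/83 - 860/27 = -68707/2241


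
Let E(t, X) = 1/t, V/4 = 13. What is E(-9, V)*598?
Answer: -598/9 ≈ -66.444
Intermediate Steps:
V = 52 (V = 4*13 = 52)
E(-9, V)*598 = 598/(-9) = -⅑*598 = -598/9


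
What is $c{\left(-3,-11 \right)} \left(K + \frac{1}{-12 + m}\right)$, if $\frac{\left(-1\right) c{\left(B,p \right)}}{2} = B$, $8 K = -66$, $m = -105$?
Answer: $- \frac{3865}{78} \approx -49.551$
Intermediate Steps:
$K = - \frac{33}{4}$ ($K = \frac{1}{8} \left(-66\right) = - \frac{33}{4} \approx -8.25$)
$c{\left(B,p \right)} = - 2 B$
$c{\left(-3,-11 \right)} \left(K + \frac{1}{-12 + m}\right) = \left(-2\right) \left(-3\right) \left(- \frac{33}{4} + \frac{1}{-12 - 105}\right) = 6 \left(- \frac{33}{4} + \frac{1}{-117}\right) = 6 \left(- \frac{33}{4} - \frac{1}{117}\right) = 6 \left(- \frac{3865}{468}\right) = - \frac{3865}{78}$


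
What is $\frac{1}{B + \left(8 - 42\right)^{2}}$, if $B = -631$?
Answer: $\frac{1}{525} \approx 0.0019048$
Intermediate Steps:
$\frac{1}{B + \left(8 - 42\right)^{2}} = \frac{1}{-631 + \left(8 - 42\right)^{2}} = \frac{1}{-631 + \left(-34\right)^{2}} = \frac{1}{-631 + 1156} = \frac{1}{525}$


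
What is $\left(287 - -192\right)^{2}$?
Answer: $229441$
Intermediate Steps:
$\left(287 - -192\right)^{2} = \left(287 + 192\right)^{2} = 479^{2} = 229441$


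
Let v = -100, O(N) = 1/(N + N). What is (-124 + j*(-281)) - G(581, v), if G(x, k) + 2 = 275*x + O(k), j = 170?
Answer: -41533399/200 ≈ -2.0767e+5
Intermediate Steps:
O(N) = 1/(2*N)
G(x, k) = -2 + 1/(2*k) + 275*x (G(x, k) = -2 + (275*x + 1/(2*k)) = -2 + (1/(2*k) + 275*x) = -2 + 1/(2*k) + 275*x)
(-124 + j*(-281)) - G(581, v) = (-124 + 170*(-281)) - (-2 + (1/2)/(-100) + 275*581) = (-124 - 47770) - (-2 + (1/2)*(-1/100) + 159775) = -47894 - (-2 - 1/200 + 159775) = -47894 - 1*31954599/200 = -47894 - 31954599/200 = -41533399/200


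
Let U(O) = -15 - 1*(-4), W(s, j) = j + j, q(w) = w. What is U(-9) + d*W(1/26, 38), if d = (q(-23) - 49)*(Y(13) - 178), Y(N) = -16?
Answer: 1061557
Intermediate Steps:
d = 13968 (d = (-23 - 49)*(-16 - 178) = -72*(-194) = 13968)
W(s, j) = 2*j
U(O) = -11 (U(O) = -15 + 4 = -11)
U(-9) + d*W(1/26, 38) = -11 + 13968*(2*38) = -11 + 13968*76 = -11 + 1061568 = 1061557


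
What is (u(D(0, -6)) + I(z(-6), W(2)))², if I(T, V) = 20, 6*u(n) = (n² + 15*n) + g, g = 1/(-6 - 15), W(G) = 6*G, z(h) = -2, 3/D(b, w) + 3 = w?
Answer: 52548001/142884 ≈ 367.77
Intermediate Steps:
D(b, w) = 3/(-3 + w)
g = -1/21 (g = 1/(-21) = -1/21 ≈ -0.047619)
u(n) = -1/126 + n²/6 + 5*n/2 (u(n) = ((n² + 15*n) - 1/21)/6 = (-1/21 + n² + 15*n)/6 = -1/126 + n²/6 + 5*n/2)
(u(D(0, -6)) + I(z(-6), W(2)))² = ((-1/126 + (3/(-3 - 6))²/6 + 5*(3/(-3 - 6))/2) + 20)² = ((-1/126 + (3/(-9))²/6 + 5*(3/(-9))/2) + 20)² = ((-1/126 + (3*(-⅑))²/6 + 5*(3*(-⅑))/2) + 20)² = ((-1/126 + (-⅓)²/6 + (5/2)*(-⅓)) + 20)² = ((-1/126 + (⅙)*(⅑) - ⅚) + 20)² = ((-1/126 + 1/54 - ⅚) + 20)² = (-311/378 + 20)² = (7249/378)² = 52548001/142884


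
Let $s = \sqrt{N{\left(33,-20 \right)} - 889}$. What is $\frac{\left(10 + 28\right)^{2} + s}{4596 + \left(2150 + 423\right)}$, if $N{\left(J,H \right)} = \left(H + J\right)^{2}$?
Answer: $\frac{1444}{7169} + \frac{12 i \sqrt{5}}{7169} \approx 0.20142 + 0.0037429 i$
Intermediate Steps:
$s = 12 i \sqrt{5}$ ($s = \sqrt{\left(-20 + 33\right)^{2} - 889} = \sqrt{13^{2} - 889} = \sqrt{169 - 889} = \sqrt{-720} = 12 i \sqrt{5} \approx 26.833 i$)
$\frac{\left(10 + 28\right)^{2} + s}{4596 + \left(2150 + 423\right)} = \frac{\left(10 + 28\right)^{2} + 12 i \sqrt{5}}{4596 + \left(2150 + 423\right)} = \frac{38^{2} + 12 i \sqrt{5}}{4596 + 2573} = \frac{1444 + 12 i \sqrt{5}}{7169} = \left(1444 + 12 i \sqrt{5}\right) \frac{1}{7169} = \frac{1444}{7169} + \frac{12 i \sqrt{5}}{7169}$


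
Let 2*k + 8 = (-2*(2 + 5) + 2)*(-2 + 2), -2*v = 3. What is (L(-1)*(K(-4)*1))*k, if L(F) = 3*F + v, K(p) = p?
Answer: -72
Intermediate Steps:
v = -3/2 (v = -½*3 = -3/2 ≈ -1.5000)
L(F) = -3/2 + 3*F (L(F) = 3*F - 3/2 = -3/2 + 3*F)
k = -4 (k = -4 + ((-2*(2 + 5) + 2)*(-2 + 2))/2 = -4 + ((-2*7 + 2)*0)/2 = -4 + ((-14 + 2)*0)/2 = -4 + (-12*0)/2 = -4 + (½)*0 = -4 + 0 = -4)
(L(-1)*(K(-4)*1))*k = ((-3/2 + 3*(-1))*(-4*1))*(-4) = ((-3/2 - 3)*(-4))*(-4) = -9/2*(-4)*(-4) = 18*(-4) = -72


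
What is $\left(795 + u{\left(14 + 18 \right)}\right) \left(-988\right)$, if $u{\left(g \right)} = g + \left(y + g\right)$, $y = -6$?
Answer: $-842764$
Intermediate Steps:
$u{\left(g \right)} = -6 + 2 g$ ($u{\left(g \right)} = g + \left(-6 + g\right) = -6 + 2 g$)
$\left(795 + u{\left(14 + 18 \right)}\right) \left(-988\right) = \left(795 - \left(6 - 2 \left(14 + 18\right)\right)\right) \left(-988\right) = \left(795 + \left(-6 + 2 \cdot 32\right)\right) \left(-988\right) = \left(795 + \left(-6 + 64\right)\right) \left(-988\right) = \left(795 + 58\right) \left(-988\right) = 853 \left(-988\right) = -842764$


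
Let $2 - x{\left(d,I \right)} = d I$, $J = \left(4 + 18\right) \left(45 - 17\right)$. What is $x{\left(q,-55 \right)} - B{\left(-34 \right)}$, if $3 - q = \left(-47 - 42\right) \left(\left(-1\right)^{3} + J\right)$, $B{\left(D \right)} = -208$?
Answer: $3010800$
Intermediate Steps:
$J = 616$ ($J = 22 \cdot 28 = 616$)
$q = 54738$ ($q = 3 - \left(-47 - 42\right) \left(\left(-1\right)^{3} + 616\right) = 3 - - 89 \left(-1 + 616\right) = 3 - \left(-89\right) 615 = 3 - -54735 = 3 + 54735 = 54738$)
$x{\left(d,I \right)} = 2 - I d$ ($x{\left(d,I \right)} = 2 - d I = 2 - I d$)
$x{\left(q,-55 \right)} - B{\left(-34 \right)} = \left(2 - \left(-55\right) 54738\right) - -208 = \left(2 + 3010590\right) + 208 = 3010592 + 208 = 3010800$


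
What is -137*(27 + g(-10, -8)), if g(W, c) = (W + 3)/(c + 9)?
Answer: -2740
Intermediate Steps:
g(W, c) = (3 + W)/(9 + c)
-137*(27 + g(-10, -8)) = -137*(27 + (3 - 10)/(9 - 8)) = -137*(27 - 7/1) = -137*(27 + 1*(-7)) = -137*(27 - 7) = -137*20 = -2740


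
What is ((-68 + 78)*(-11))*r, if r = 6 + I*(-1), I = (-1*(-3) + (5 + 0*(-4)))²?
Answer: 6380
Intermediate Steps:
I = 64 (I = (3 + (5 + 0))² = (3 + 5)² = 8² = 64)
r = -58 (r = 6 + 64*(-1) = 6 - 64 = -58)
((-68 + 78)*(-11))*r = ((-68 + 78)*(-11))*(-58) = (10*(-11))*(-58) = -110*(-58) = 6380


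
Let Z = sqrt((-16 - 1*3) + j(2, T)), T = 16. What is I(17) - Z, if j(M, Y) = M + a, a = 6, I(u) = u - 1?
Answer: 16 - I*sqrt(11) ≈ 16.0 - 3.3166*I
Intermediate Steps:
I(u) = -1 + u
j(M, Y) = 6 + M (j(M, Y) = M + 6 = 6 + M)
Z = I*sqrt(11) (Z = sqrt((-16 - 1*3) + (6 + 2)) = sqrt((-16 - 3) + 8) = sqrt(-19 + 8) = sqrt(-11) = I*sqrt(11) ≈ 3.3166*I)
I(17) - Z = (-1 + 17) - I*sqrt(11) = 16 - I*sqrt(11)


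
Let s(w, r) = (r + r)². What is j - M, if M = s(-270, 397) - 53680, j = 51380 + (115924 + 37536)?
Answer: -371916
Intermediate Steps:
s(w, r) = 4*r² (s(w, r) = (2*r)² = 4*r²)
j = 204840 (j = 51380 + 153460 = 204840)
M = 576756 (M = 4*397² - 53680 = 4*157609 - 53680 = 630436 - 53680 = 576756)
j - M = 204840 - 1*576756 = 204840 - 576756 = -371916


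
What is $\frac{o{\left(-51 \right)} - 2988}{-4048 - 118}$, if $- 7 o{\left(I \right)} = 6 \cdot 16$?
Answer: $\frac{10506}{14581} \approx 0.72053$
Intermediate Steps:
$o{\left(I \right)} = - \frac{96}{7}$ ($o{\left(I \right)} = - \frac{6 \cdot 16}{7} = \left(- \frac{1}{7}\right) 96 = - \frac{96}{7}$)
$\frac{o{\left(-51 \right)} - 2988}{-4048 - 118} = \frac{- \frac{96}{7} - 2988}{-4048 - 118} = - \frac{21012}{7 \left(-4166\right)} = \left(- \frac{21012}{7}\right) \left(- \frac{1}{4166}\right) = \frac{10506}{14581}$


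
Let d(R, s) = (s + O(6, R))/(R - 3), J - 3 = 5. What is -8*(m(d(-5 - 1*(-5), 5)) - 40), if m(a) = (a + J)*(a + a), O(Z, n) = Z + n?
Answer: 5168/9 ≈ 574.22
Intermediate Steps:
J = 8 (J = 3 + 5 = 8)
d(R, s) = (6 + R + s)/(-3 + R) (d(R, s) = (s + (6 + R))/(R - 3) = (6 + R + s)/(-3 + R))
m(a) = 2*a*(8 + a) (m(a) = (a + 8)*(a + a) = (8 + a)*(2*a) = 2*a*(8 + a))
-8*(m(d(-5 - 1*(-5), 5)) - 40) = -8*(2*((6 + (-5 - 1*(-5)) + 5)/(-3 + (-5 - 1*(-5))))*(8 + (6 + (-5 - 1*(-5)) + 5)/(-3 + (-5 - 1*(-5)))) - 40) = -8*(2*((6 + (-5 + 5) + 5)/(-3 + (-5 + 5)))*(8 + (6 + (-5 + 5) + 5)/(-3 + (-5 + 5))) - 40) = -8*(2*((6 + 0 + 5)/(-3 + 0))*(8 + (6 + 0 + 5)/(-3 + 0)) - 40) = -8*(2*(11/(-3))*(8 + 11/(-3)) - 40) = -8*(2*(-⅓*11)*(8 - ⅓*11) - 40) = -8*(2*(-11/3)*(8 - 11/3) - 40) = -8*(2*(-11/3)*(13/3) - 40) = -8*(-286/9 - 40) = -8*(-646/9) = 5168/9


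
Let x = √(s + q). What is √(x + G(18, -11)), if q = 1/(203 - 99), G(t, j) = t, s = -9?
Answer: √(12168 + 13*I*√24310)/26 ≈ 4.2572 + 0.35215*I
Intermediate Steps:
q = 1/104 ≈ 0.0096154
x = I*√24310/52 (x = √(-9 + 1/104) = √(-935/104) = I*√24310/52 ≈ 2.9984*I)
√(x + G(18, -11)) = √(I*√24310/52 + 18) = √(18 + I*√24310/52)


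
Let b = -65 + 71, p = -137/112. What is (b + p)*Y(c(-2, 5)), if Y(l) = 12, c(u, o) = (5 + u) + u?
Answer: 1605/28 ≈ 57.321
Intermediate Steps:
c(u, o) = 5 + 2*u
p = -137/112 (p = -137*1/112 = -137/112 ≈ -1.2232)
b = 6
(b + p)*Y(c(-2, 5)) = (6 - 137/112)*12 = (535/112)*12 = 1605/28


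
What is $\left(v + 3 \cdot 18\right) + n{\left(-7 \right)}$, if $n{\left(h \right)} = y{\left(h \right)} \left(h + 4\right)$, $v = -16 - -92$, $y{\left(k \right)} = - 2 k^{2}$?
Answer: $424$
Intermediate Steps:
$v = 76$ ($v = -16 + 92 = 76$)
$n{\left(h \right)} = - 2 h^{2} \left(4 + h\right)$ ($n{\left(h \right)} = - 2 h^{2} \left(h + 4\right) = - 2 h^{2} \left(4 + h\right)$)
$\left(v + 3 \cdot 18\right) + n{\left(-7 \right)} = \left(76 + 3 \cdot 18\right) + 2 \left(-7\right)^{2} \left(-4 - -7\right) = \left(76 + 54\right) + 2 \cdot 49 \left(-4 + 7\right) = 130 + 2 \cdot 49 \cdot 3 = 130 + 294 = 424$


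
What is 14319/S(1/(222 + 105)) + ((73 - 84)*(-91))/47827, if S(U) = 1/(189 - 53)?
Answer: 7164425813/3679 ≈ 1.9474e+6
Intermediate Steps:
S(U) = 1/136
14319/S(1/(222 + 105)) + ((73 - 84)*(-91))/47827 = 14319/(1/136) + ((73 - 84)*(-91))/47827 = 14319*136 - 11*(-91)*(1/47827) = 1947384 + 1001*(1/47827) = 1947384 + 77/3679 = 7164425813/3679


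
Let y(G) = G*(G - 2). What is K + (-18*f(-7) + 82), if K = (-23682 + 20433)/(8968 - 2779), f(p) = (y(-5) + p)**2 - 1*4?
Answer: -28796437/2063 ≈ -13959.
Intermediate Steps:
y(G) = G*(-2 + G)
f(p) = -4 + (35 + p)**2 (f(p) = (-5*(-2 - 5) + p)**2 - 1*4 = (-5*(-7) + p)**2 - 4 = (35 + p)**2 - 4 = -4 + (35 + p)**2)
K = -1083/2063 (K = -3249/6189 = -3249*1/6189 = -1083/2063 ≈ -0.52496)
K + (-18*f(-7) + 82) = -1083/2063 + (-18*(-4 + (35 - 7)**2) + 82) = -1083/2063 + (-18*(-4 + 28**2) + 82) = -1083/2063 + (-18*(-4 + 784) + 82) = -1083/2063 + (-18*780 + 82) = -1083/2063 + (-14040 + 82) = -1083/2063 - 13958 = -28796437/2063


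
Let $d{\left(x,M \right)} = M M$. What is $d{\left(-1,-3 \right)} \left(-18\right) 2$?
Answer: $-324$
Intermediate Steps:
$d{\left(x,M \right)} = M^{2}$
$d{\left(-1,-3 \right)} \left(-18\right) 2 = \left(-3\right)^{2} \left(-18\right) 2 = 9 \left(-18\right) 2 = \left(-162\right) 2 = -324$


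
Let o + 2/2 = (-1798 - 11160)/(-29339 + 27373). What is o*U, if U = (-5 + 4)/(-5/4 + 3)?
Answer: -21984/6881 ≈ -3.1949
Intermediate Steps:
o = 5496/983 (o = -1 + (-1798 - 11160)/(-29339 + 27373) = -1 - 12958/(-1966) = -1 - 12958*(-1/1966) = -1 + 6479/983 = 5496/983 ≈ 5.5910)
U = -4/7 (U = -1/(-5*¼ + 3) = -1/(-5/4 + 3) = -1/7/4 = -1*4/7 = -4/7 ≈ -0.57143)
o*U = (5496/983)*(-4/7) = -21984/6881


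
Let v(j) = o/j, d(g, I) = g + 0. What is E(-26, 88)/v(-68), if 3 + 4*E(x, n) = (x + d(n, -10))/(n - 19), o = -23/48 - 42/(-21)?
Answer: 39440/1679 ≈ 23.490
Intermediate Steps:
o = 73/48 (o = -23*1/48 - 42*(-1/21) = -23/48 + 2 = 73/48 ≈ 1.5208)
d(g, I) = g
E(x, n) = -¾ + (n + x)/(4*(-19 + n)) (E(x, n) = -¾ + ((x + n)/(n - 19))/4 = -¾ + ((n + x)/(-19 + n))/4 = -¾ + (n + x)/(4*(-19 + n)))
v(j) = 73/(48*j)
E(-26, 88)/v(-68) = ((57 - 26 - 2*88)/(4*(-19 + 88)))/(((73/48)/(-68))) = ((¼)*(57 - 26 - 176)/69)/(((73/48)*(-1/68))) = ((¼)*(1/69)*(-145))/(-73/3264) = -145/276*(-3264/73) = 39440/1679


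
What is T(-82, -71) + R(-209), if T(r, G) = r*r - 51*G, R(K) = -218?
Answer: 10127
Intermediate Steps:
T(r, G) = r² - 51*G
T(-82, -71) + R(-209) = ((-82)² - 51*(-71)) - 218 = (6724 + 3621) - 218 = 10345 - 218 = 10127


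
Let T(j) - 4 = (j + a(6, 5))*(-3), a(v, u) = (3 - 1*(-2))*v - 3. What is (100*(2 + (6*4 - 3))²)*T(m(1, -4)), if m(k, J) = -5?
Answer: -3279800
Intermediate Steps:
a(v, u) = -3 + 5*v (a(v, u) = (3 + 2)*v - 3 = 5*v - 3 = -3 + 5*v)
T(j) = -77 - 3*j (T(j) = 4 + (j + (-3 + 5*6))*(-3) = 4 + (j + (-3 + 30))*(-3) = 4 + (j + 27)*(-3) = 4 + (27 + j)*(-3) = 4 + (-81 - 3*j) = -77 - 3*j)
(100*(2 + (6*4 - 3))²)*T(m(1, -4)) = (100*(2 + (6*4 - 3))²)*(-77 - 3*(-5)) = (100*(2 + (24 - 3))²)*(-77 + 15) = (100*(2 + 21)²)*(-62) = (100*23²)*(-62) = (100*529)*(-62) = 52900*(-62) = -3279800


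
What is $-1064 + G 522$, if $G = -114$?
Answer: $-60572$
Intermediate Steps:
$-1064 + G 522 = -1064 - 59508 = -60572$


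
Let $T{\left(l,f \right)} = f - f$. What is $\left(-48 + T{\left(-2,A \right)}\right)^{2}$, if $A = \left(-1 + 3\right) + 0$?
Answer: $2304$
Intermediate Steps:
$A = 2$ ($A = 2 + 0 = 2$)
$T{\left(l,f \right)} = 0$
$\left(-48 + T{\left(-2,A \right)}\right)^{2} = \left(-48 + 0\right)^{2} = \left(-48\right)^{2} = 2304$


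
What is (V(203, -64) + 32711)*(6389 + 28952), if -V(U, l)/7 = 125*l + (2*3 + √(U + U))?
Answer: 3133651129 - 247387*√406 ≈ 3.1287e+9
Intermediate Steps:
V(U, l) = -42 - 875*l - 7*√2*√U (V(U, l) = -7*(125*l + (2*3 + √(U + U))) = -7*(125*l + (6 + √(2*U))) = -7*(125*l + (6 + √2*√U)) = -7*(6 + 125*l + √2*√U) = -42 - 875*l - 7*√2*√U)
(V(203, -64) + 32711)*(6389 + 28952) = ((-42 - 875*(-64) - 7*√2*√203) + 32711)*(6389 + 28952) = ((-42 + 56000 - 7*√406) + 32711)*35341 = ((55958 - 7*√406) + 32711)*35341 = (88669 - 7*√406)*35341 = 3133651129 - 247387*√406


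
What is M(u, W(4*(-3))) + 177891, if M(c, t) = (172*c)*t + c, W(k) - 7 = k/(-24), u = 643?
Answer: 1008004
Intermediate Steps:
W(k) = 7 - k/24 (W(k) = 7 + k/(-24) = 7 + k*(-1/24) = 7 - k/24)
M(c, t) = c + 172*c*t (M(c, t) = 172*c*t + c = c + 172*c*t)
M(u, W(4*(-3))) + 177891 = 643*(1 + 172*(7 - (-3)/6)) + 177891 = 643*(1 + 172*(7 - 1/24*(-12))) + 177891 = 643*(1 + 172*(7 + ½)) + 177891 = 643*(1 + 172*(15/2)) + 177891 = 643*(1 + 1290) + 177891 = 643*1291 + 177891 = 830113 + 177891 = 1008004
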